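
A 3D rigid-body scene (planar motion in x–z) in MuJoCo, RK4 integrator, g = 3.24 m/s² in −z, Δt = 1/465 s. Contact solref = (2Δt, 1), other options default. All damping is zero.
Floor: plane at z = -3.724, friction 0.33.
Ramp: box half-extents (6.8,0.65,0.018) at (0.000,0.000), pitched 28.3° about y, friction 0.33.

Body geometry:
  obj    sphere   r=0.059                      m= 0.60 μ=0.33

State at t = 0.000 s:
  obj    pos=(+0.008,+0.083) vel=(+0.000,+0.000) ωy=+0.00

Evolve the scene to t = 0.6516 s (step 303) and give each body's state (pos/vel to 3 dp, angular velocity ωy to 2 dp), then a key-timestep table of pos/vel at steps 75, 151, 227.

State at t = 0.6516 s:
  obj    pos=(+0.213,-0.027) vel=(+0.630,-0.339) ωy=+12.12

Key-timestep trajectory:
   step    t(s)  obj.x    obj.z    obj.vx   obj.vz 
     75  0.1613   +0.021  +0.076  +0.156  -0.084
    151  0.3247   +0.059  +0.056  +0.314  -0.169
    227  0.4882   +0.123  +0.021  +0.472  -0.254


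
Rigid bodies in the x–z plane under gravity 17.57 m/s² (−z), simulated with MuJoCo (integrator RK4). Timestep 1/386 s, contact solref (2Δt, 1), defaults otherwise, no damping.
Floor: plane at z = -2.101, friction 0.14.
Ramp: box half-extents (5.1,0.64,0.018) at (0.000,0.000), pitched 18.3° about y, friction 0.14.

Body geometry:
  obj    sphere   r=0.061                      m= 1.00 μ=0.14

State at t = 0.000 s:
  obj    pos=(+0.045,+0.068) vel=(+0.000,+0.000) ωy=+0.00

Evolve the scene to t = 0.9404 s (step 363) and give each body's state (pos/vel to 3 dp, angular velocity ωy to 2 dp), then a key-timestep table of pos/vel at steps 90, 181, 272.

State at t = 0.9404 s:
  obj    pos=(+1.700,-0.479) vel=(+3.519,-1.164) ωy=+60.74

Key-timestep trajectory:
   step    t(s)  obj.x    obj.z    obj.vx   obj.vz 
     90  0.2332   +0.147  +0.035  +0.872  -0.289
    181  0.4689   +0.456  -0.068  +1.754  -0.580
    272  0.7047   +0.974  -0.239  +2.637  -0.872


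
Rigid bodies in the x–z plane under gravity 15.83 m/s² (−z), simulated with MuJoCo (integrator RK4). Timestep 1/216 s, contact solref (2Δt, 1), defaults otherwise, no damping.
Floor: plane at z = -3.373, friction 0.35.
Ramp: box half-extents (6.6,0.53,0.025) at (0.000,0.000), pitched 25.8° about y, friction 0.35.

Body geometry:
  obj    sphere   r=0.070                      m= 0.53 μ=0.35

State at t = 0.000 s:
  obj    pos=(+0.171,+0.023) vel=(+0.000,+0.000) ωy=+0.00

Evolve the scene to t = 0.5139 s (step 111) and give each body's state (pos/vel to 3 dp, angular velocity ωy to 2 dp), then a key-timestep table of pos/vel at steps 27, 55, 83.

State at t = 0.5139 s:
  obj    pos=(+0.756,-0.260) vel=(+2.277,-1.101) ωy=+36.12

Key-timestep trajectory:
   step    t(s)  obj.x    obj.z    obj.vx   obj.vz 
     27  0.1250   +0.206  +0.006  +0.554  -0.268
     55  0.2546   +0.315  -0.047  +1.128  -0.545
     83  0.3843   +0.498  -0.135  +1.703  -0.823


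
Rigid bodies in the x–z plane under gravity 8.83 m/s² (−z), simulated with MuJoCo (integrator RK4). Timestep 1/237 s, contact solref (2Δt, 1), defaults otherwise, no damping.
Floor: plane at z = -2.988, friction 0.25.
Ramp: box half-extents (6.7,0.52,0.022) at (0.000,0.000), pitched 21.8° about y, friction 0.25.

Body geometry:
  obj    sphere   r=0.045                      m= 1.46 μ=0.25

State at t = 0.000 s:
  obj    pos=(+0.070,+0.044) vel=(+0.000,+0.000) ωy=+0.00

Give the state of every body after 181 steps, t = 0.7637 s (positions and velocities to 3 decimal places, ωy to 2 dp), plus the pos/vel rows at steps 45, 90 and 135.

State at t = 0.7637 s:
  obj    pos=(+0.704,-0.210) vel=(+1.661,-0.664) ωy=+39.74

Key-timestep trajectory:
   step    t(s)  obj.x    obj.z    obj.vx   obj.vz 
     45  0.1899   +0.109  +0.028  +0.413  -0.165
     90  0.3797   +0.227  -0.019  +0.826  -0.330
    135  0.5696   +0.423  -0.097  +1.239  -0.496


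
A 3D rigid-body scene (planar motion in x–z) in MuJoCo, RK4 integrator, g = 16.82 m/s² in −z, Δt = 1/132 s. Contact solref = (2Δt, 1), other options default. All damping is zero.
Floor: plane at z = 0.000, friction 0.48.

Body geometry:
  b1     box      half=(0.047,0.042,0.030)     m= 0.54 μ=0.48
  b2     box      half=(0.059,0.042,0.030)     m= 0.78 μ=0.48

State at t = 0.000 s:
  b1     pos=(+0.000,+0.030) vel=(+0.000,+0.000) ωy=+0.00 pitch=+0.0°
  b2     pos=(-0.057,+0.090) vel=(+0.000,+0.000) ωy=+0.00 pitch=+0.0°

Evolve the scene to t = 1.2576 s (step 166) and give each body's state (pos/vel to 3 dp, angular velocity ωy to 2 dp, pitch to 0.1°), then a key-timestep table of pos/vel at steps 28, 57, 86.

State at t = 1.2576 s:
  b1     pos=(+0.000,+0.030) vel=(+0.000,+0.000) ωy=+0.00 pitch=+0.0°
  b2     pos=(-0.116,+0.059) vel=(+0.000,+0.000) ωy=+0.00 pitch=-90.0°

Key-timestep trajectory:
   step    t(s)  b1.x    b1.z    b1.vx   b1.vz   b2.x    b2.z    b2.vx   b2.vz 
     28  0.2121   +0.000  +0.030  +0.000  +0.000   -0.105  +0.063  -0.438  -0.121
     57  0.4318   +0.000  +0.030  +0.000  +0.000   -0.138  +0.066  +0.059  -0.008
     86  0.6515   +0.000  +0.030  +0.000  +0.000   -0.113  +0.061  -0.187  -0.079


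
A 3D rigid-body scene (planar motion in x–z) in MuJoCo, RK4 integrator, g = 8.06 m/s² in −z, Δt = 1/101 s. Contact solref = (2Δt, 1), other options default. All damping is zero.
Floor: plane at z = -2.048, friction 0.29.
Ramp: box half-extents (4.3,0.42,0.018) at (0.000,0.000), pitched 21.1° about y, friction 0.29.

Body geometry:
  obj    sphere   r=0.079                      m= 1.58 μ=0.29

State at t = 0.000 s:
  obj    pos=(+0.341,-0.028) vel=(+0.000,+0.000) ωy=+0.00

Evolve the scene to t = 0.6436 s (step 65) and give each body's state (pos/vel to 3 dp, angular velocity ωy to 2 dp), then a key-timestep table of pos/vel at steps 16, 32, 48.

State at t = 0.6436 s:
  obj    pos=(+0.742,-0.182) vel=(+1.245,-0.480) ωy=+16.88

Key-timestep trajectory:
   step    t(s)  obj.x    obj.z    obj.vx   obj.vz 
     16  0.1584   +0.365  -0.037  +0.307  -0.118
     32  0.3168   +0.438  -0.065  +0.613  -0.236
     48  0.4752   +0.560  -0.112  +0.919  -0.355


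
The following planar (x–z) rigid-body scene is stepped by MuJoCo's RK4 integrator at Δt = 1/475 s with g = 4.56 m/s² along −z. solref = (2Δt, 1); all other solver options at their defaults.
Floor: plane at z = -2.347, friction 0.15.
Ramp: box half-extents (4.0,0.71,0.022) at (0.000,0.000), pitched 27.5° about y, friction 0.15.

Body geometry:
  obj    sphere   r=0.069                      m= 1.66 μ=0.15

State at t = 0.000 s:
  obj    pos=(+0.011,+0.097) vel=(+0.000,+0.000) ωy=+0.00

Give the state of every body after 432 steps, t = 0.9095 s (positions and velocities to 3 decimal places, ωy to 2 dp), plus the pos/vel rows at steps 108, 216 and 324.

State at t = 0.9095 s:
  obj    pos=(+0.563,-0.190) vel=(+1.213,-0.632) ωy=+19.82

Key-timestep trajectory:
   step    t(s)  obj.x    obj.z    obj.vx   obj.vz 
    108  0.2274   +0.046  +0.079  +0.303  -0.158
    216  0.4547   +0.149  +0.025  +0.607  -0.316
    324  0.6821   +0.321  -0.065  +0.910  -0.474


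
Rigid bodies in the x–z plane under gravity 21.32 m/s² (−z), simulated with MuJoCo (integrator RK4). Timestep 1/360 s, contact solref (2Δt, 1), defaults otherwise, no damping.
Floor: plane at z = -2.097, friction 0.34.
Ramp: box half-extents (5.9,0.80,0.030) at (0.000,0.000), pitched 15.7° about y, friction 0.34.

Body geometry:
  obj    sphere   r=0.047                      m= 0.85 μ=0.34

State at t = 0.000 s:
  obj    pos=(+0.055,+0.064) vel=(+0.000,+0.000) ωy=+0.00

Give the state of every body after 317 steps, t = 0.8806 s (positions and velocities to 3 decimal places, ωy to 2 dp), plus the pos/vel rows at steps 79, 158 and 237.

State at t = 0.8806 s:
  obj    pos=(+1.593,-0.368) vel=(+3.493,-0.982) ωy=+77.20

Key-timestep trajectory:
   step    t(s)  obj.x    obj.z    obj.vx   obj.vz 
     79  0.2194   +0.151  +0.038  +0.871  -0.245
    158  0.4389   +0.437  -0.043  +1.741  -0.489
    237  0.6583   +0.915  -0.177  +2.612  -0.734


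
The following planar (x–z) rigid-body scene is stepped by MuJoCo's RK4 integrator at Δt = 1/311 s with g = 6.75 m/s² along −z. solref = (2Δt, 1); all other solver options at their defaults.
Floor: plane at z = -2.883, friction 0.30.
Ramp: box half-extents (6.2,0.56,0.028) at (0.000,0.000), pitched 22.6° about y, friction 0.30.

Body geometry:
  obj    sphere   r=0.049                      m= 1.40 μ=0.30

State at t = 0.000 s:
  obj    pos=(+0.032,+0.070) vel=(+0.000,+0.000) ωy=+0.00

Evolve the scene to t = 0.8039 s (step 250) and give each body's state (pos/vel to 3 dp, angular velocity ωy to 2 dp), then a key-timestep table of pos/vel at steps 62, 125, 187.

State at t = 0.8039 s:
  obj    pos=(+0.585,-0.160) vel=(+1.375,-0.572) ωy=+30.39

Key-timestep trajectory:
   step    t(s)  obj.x    obj.z    obj.vx   obj.vz 
     62  0.1994   +0.066  +0.056  +0.341  -0.142
    125  0.4019   +0.170  +0.013  +0.688  -0.286
    187  0.6013   +0.341  -0.059  +1.029  -0.428


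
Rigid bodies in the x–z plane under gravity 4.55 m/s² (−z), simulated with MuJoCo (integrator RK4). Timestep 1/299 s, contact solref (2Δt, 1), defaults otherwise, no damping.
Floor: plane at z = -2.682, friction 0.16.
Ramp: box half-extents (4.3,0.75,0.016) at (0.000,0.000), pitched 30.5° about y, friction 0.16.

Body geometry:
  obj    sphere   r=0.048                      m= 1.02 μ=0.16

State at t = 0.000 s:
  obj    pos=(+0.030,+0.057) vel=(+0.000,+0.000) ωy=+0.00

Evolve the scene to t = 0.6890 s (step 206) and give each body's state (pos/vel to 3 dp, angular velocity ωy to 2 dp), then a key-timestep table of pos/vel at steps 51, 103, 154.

State at t = 0.6890 s:
  obj    pos=(+0.374,-0.146) vel=(+0.999,-0.589) ωy=+22.47

Key-timestep trajectory:
   step    t(s)  obj.x    obj.z    obj.vx   obj.vz 
     51  0.1706   +0.051  +0.044  +0.248  -0.145
    103  0.3445   +0.116  +0.006  +0.500  -0.294
    154  0.5151   +0.222  -0.057  +0.749  -0.434


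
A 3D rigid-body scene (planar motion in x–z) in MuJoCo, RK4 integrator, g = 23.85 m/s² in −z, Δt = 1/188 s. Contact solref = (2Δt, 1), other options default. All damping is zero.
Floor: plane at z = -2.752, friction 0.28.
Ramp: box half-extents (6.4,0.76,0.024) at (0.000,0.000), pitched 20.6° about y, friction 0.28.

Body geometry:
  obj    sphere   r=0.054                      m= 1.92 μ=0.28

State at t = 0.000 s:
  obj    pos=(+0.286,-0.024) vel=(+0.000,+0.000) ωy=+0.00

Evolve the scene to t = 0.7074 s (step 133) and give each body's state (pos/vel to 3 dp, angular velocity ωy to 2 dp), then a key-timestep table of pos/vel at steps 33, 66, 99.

State at t = 0.7074 s:
  obj    pos=(+1.690,-0.552) vel=(+3.969,-1.492) ωy=+78.51

Key-timestep trajectory:
   step    t(s)  obj.x    obj.z    obj.vx   obj.vz 
     33  0.1755   +0.372  -0.057  +0.985  -0.370
     66  0.3511   +0.632  -0.154  +1.970  -0.740
     99  0.5266   +1.064  -0.317  +2.955  -1.111


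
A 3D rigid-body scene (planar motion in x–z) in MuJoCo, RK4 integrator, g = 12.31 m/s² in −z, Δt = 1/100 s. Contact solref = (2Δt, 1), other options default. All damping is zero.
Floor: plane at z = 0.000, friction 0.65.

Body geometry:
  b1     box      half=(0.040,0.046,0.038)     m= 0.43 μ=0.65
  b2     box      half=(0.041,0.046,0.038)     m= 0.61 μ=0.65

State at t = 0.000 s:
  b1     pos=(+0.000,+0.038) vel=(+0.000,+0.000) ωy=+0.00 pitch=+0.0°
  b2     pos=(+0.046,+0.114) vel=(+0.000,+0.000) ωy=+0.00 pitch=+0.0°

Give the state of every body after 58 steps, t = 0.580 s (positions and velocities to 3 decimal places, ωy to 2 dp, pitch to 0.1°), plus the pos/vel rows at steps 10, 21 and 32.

State at t = 0.580 s:
  b1     pos=(+0.000,+0.038) vel=(+0.000,+0.000) ωy=+0.00 pitch=+0.0°
  b2     pos=(+0.093,+0.041) vel=(+0.000,+0.000) ωy=+0.00 pitch=+90.0°

Key-timestep trajectory:
   step    t(s)  b1.x    b1.z    b1.vx   b1.vz   b2.x    b2.z    b2.vx   b2.vz 
     10  0.1000   +0.000  +0.038  -0.001  +0.002   +0.052  +0.112  +0.141  -0.040
     21  0.2100   +0.000  +0.038  +0.000  +0.001   +0.080  +0.083  +0.305  -0.723
     32  0.3200   +0.000  +0.038  +0.000  +0.000   +0.094  +0.039  -0.023  +0.080


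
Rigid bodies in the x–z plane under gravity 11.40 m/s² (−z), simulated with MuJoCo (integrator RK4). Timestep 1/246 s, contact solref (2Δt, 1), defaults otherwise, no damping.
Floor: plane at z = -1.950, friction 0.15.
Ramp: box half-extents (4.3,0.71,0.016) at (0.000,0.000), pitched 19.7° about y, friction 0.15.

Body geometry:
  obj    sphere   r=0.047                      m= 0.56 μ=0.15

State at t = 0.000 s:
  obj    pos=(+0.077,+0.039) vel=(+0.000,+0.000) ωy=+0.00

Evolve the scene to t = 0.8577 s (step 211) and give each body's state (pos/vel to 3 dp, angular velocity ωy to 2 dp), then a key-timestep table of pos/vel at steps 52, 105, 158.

State at t = 0.8577 s:
  obj    pos=(+1.028,-0.301) vel=(+2.217,-0.794) ωy=+50.08

Key-timestep trajectory:
   step    t(s)  obj.x    obj.z    obj.vx   obj.vz 
     52  0.2114   +0.135  +0.019  +0.546  -0.196
    105  0.4268   +0.313  -0.045  +1.103  -0.395
    158  0.6423   +0.610  -0.152  +1.660  -0.594


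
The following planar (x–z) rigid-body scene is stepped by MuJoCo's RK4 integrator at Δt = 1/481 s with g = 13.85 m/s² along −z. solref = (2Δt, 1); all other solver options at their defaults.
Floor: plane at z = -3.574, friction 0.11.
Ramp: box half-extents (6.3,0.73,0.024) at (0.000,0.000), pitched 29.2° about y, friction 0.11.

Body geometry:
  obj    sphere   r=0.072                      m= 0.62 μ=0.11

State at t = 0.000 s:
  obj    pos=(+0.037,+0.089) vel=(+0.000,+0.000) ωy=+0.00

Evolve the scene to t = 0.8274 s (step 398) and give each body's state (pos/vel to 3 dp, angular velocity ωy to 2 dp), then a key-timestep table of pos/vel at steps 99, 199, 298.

State at t = 0.8274 s:
  obj    pos=(+1.660,-0.818) vel=(+3.921,-2.190) ωy=+38.17

Key-timestep trajectory:
   step    t(s)  obj.x    obj.z    obj.vx   obj.vz 
     99  0.2058   +0.138  +0.033  +0.971  -0.558
    199  0.4137   +0.443  -0.138  +1.965  -1.086
    298  0.6195   +0.947  -0.419  +2.917  -1.685


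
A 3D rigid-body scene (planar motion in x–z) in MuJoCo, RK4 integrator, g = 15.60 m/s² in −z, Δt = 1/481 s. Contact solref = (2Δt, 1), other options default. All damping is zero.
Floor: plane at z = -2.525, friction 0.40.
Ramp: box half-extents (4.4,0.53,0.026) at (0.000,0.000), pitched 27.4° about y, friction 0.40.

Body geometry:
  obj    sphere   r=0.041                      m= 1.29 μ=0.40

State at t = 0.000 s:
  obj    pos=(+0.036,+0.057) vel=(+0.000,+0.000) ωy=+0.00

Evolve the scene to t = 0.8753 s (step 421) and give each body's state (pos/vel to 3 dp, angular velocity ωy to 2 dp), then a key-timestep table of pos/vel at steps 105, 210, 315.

State at t = 0.8753 s:
  obj    pos=(+1.780,-0.847) vel=(+3.985,-2.066) ωy=+109.46

Key-timestep trajectory:
   step    t(s)  obj.x    obj.z    obj.vx   obj.vz 
    105  0.2183   +0.144  +0.001  +0.994  -0.515
    210  0.4366   +0.470  -0.168  +1.988  -1.030
    315  0.6549   +1.012  -0.449  +2.982  -1.545


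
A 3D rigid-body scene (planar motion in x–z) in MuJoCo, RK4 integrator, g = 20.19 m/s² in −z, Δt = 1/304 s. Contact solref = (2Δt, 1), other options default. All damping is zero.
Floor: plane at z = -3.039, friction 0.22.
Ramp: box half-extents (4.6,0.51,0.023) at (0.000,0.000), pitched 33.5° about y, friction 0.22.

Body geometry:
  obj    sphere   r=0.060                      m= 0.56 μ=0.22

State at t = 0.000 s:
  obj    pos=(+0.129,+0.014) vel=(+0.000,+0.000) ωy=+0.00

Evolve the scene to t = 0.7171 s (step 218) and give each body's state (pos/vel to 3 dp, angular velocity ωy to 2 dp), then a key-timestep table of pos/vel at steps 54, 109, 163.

State at t = 0.7171 s:
  obj    pos=(+1.836,-1.116) vel=(+4.760,-3.151) ωy=+95.11

Key-timestep trajectory:
   step    t(s)  obj.x    obj.z    obj.vx   obj.vz 
     54  0.1776   +0.234  -0.055  +1.180  -0.781
    109  0.3586   +0.556  -0.268  +2.380  -1.576
    163  0.5362   +1.083  -0.618  +3.559  -2.356


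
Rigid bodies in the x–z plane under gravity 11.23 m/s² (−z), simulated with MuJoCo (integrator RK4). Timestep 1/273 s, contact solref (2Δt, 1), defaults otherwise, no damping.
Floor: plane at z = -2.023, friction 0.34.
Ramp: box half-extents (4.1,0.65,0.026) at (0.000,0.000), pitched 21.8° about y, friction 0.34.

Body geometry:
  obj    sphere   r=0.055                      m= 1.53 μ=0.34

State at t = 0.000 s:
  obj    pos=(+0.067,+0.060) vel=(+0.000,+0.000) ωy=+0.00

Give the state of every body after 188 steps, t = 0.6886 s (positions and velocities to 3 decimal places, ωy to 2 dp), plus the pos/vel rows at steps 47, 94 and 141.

State at t = 0.6886 s:
  obj    pos=(+0.723,-0.202) vel=(+1.905,-0.762) ωy=+37.29

Key-timestep trajectory:
   step    t(s)  obj.x    obj.z    obj.vx   obj.vz 
     47  0.1722   +0.108  +0.044  +0.476  -0.190
     94  0.3443   +0.231  -0.005  +0.952  -0.381
    141  0.5165   +0.436  -0.087  +1.429  -0.571


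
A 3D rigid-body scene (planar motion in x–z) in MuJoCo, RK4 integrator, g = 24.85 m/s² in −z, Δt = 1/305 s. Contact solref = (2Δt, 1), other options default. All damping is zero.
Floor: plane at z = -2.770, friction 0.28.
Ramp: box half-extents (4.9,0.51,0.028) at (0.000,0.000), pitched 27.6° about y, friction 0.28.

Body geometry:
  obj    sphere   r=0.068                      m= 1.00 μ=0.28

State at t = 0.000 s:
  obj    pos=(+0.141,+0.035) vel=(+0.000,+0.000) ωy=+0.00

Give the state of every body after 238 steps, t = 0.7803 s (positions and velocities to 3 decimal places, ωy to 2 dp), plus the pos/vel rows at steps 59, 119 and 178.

State at t = 0.7803 s:
  obj    pos=(+2.360,-1.125) vel=(+5.687,-2.973) ωy=+94.35

Key-timestep trajectory:
   step    t(s)  obj.x    obj.z    obj.vx   obj.vz 
     59  0.1934   +0.277  -0.037  +1.410  -0.737
    119  0.3902   +0.696  -0.255  +2.844  -1.487
    178  0.5836   +1.382  -0.614  +4.253  -2.224


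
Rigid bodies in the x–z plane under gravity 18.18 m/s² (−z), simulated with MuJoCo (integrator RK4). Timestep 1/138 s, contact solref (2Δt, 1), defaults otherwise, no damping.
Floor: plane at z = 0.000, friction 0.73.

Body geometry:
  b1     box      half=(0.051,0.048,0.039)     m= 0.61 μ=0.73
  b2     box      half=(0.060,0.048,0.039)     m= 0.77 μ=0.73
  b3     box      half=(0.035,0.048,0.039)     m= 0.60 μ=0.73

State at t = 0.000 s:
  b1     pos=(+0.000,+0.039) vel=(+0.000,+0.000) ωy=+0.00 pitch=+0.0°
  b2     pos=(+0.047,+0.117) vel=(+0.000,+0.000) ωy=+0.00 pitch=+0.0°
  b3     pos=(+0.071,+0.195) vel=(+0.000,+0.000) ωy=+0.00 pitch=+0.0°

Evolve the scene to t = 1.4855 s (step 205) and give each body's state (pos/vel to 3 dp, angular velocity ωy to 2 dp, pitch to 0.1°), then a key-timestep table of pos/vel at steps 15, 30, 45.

State at t = 1.4855 s:
  b1     pos=(+0.000,+0.039) vel=(+0.000,+0.000) ωy=+0.00 pitch=+0.0°
  b2     pos=(+0.100,+0.060) vel=(+0.000,+0.000) ωy=+0.00 pitch=+90.0°
  b3     pos=(+0.207,+0.035) vel=(+0.000,+0.000) ωy=+0.00 pitch=+90.0°

Key-timestep trajectory:
   step    t(s)  b1.x    b1.z    b1.vx   b1.vz   b2.x    b2.z    b2.vx   b2.vz   b3.x    b3.z    b3.vx   b3.vz 
     15  0.1087   +0.000  +0.039  -0.001  +0.000   +0.051  +0.117  +0.084  +0.001   +0.083  +0.192  +0.250  -0.069
     30  0.2174   +0.000  +0.039  -0.002  +0.001   +0.071  +0.112  +0.299  -0.172   +0.136  +0.160  +0.730  -0.761
     45  0.3261   +0.000  +0.039  +0.000  +0.000   +0.102  +0.056  -0.058  +0.162   +0.209  +0.027  -0.015  +0.249


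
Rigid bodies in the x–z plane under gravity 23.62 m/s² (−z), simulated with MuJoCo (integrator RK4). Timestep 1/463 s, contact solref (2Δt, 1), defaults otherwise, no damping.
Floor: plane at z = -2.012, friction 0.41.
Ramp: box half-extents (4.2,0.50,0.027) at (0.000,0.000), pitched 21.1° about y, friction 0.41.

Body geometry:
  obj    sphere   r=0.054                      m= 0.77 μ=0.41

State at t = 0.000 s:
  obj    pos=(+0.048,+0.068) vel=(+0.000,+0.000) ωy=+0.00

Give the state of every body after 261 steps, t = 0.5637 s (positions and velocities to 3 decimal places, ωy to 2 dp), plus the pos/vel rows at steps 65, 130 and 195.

State at t = 0.5637 s:
  obj    pos=(+0.948,-0.279) vel=(+3.194,-1.233) ωy=+63.40

Key-timestep trajectory:
   step    t(s)  obj.x    obj.z    obj.vx   obj.vz 
     65  0.1404   +0.104  +0.047  +0.796  -0.307
    130  0.2808   +0.271  -0.018  +1.591  -0.614
    195  0.4212   +0.551  -0.126  +2.387  -0.921


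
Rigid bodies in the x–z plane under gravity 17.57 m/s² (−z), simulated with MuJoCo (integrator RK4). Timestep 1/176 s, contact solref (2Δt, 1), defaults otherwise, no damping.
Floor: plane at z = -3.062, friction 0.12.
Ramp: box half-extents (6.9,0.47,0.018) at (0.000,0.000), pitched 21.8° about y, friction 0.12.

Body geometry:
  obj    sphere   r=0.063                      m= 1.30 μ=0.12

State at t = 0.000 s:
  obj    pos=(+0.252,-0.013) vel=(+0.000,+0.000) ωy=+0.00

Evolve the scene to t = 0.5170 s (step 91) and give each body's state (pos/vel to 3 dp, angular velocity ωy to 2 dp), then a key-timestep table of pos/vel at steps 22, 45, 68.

State at t = 0.5170 s:
  obj    pos=(+0.831,-0.245) vel=(+2.238,-0.895) ωy=+38.22

Key-timestep trajectory:
   step    t(s)  obj.x    obj.z    obj.vx   obj.vz 
     22  0.1250   +0.286  -0.027  +0.541  -0.216
     45  0.2557   +0.393  -0.070  +1.107  -0.443
     68  0.3864   +0.575  -0.143  +1.672  -0.669


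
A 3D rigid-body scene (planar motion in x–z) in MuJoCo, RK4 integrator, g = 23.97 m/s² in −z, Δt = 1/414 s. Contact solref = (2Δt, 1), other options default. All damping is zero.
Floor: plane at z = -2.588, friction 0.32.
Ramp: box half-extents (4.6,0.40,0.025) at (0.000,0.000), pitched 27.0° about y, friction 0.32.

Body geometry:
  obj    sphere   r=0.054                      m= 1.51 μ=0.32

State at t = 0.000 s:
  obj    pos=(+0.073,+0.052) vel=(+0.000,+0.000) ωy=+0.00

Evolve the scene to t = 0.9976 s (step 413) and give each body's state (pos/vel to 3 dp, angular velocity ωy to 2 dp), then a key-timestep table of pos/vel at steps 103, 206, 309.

State at t = 0.9976 s:
  obj    pos=(+3.519,-1.704) vel=(+6.909,-3.520) ωy=+143.58

Key-timestep trajectory:
   step    t(s)  obj.x    obj.z    obj.vx   obj.vz 
    103  0.2488   +0.287  -0.058  +1.723  -0.878
    206  0.4976   +0.930  -0.385  +3.446  -1.756
    309  0.7464   +2.002  -0.931  +5.169  -2.634


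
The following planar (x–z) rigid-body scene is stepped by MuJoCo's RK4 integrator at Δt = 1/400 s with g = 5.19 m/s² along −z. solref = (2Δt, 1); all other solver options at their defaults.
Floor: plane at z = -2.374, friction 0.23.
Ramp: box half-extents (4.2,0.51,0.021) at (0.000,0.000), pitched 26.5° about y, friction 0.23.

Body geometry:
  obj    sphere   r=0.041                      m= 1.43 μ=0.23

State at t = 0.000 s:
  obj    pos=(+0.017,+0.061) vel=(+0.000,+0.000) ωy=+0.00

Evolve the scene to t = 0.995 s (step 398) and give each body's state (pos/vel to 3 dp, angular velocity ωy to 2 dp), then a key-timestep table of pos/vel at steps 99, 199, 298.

State at t = 0.995 s:
  obj    pos=(+0.750,-0.305) vel=(+1.473,-0.734) ωy=+40.14

Key-timestep trajectory:
   step    t(s)  obj.x    obj.z    obj.vx   obj.vz 
     99  0.2475   +0.062  +0.038  +0.366  -0.183
    199  0.4975   +0.200  -0.031  +0.737  -0.367
    298  0.7450   +0.428  -0.144  +1.103  -0.550


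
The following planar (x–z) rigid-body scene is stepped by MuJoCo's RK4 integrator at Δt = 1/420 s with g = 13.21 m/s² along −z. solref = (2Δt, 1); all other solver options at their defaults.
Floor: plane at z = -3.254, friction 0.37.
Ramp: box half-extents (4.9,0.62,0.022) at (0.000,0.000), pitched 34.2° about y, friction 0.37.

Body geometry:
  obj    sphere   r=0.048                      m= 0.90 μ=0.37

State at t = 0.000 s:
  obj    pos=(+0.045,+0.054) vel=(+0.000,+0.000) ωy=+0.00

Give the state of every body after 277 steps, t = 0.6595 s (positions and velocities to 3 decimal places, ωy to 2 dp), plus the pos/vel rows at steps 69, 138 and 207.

State at t = 0.6595 s:
  obj    pos=(+0.999,-0.594) vel=(+2.893,-1.966) ωy=+72.86

Key-timestep trajectory:
   step    t(s)  obj.x    obj.z    obj.vx   obj.vz 
     69  0.1643   +0.104  +0.014  +0.721  -0.490
    138  0.3286   +0.282  -0.107  +1.441  -0.980
    207  0.4929   +0.578  -0.308  +2.162  -1.469


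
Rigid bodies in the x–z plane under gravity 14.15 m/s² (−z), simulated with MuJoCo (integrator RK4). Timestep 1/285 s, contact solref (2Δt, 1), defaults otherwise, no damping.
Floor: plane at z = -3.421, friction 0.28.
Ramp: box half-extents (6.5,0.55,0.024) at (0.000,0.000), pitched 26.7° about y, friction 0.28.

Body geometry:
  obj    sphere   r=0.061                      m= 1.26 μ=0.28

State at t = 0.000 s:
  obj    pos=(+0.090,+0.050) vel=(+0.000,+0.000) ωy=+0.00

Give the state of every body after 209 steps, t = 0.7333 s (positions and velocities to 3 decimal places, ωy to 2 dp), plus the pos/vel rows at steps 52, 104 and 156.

State at t = 0.7333 s:
  obj    pos=(+1.181,-0.499) vel=(+2.975,-1.496) ωy=+54.59

Key-timestep trajectory:
   step    t(s)  obj.x    obj.z    obj.vx   obj.vz 
     52  0.1825   +0.158  +0.016  +0.740  -0.372
    104  0.3649   +0.360  -0.086  +1.481  -0.745
    156  0.5474   +0.698  -0.256  +2.221  -1.117


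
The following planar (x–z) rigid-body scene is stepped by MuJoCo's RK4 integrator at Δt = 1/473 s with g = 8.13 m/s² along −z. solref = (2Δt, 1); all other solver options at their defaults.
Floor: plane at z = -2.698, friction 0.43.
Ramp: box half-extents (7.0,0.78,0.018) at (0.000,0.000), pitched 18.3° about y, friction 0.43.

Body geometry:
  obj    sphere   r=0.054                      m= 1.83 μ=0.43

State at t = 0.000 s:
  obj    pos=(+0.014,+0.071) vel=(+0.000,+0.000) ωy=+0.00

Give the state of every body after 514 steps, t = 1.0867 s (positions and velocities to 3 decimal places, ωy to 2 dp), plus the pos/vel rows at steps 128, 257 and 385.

State at t = 1.0867 s:
  obj    pos=(+1.036,-0.267) vel=(+1.881,-0.622) ωy=+36.69

Key-timestep trajectory:
   step    t(s)  obj.x    obj.z    obj.vx   obj.vz 
    128  0.2706   +0.077  +0.050  +0.469  -0.155
    257  0.5433   +0.270  -0.013  +0.941  -0.311
    385  0.8140   +0.588  -0.118  +1.409  -0.466


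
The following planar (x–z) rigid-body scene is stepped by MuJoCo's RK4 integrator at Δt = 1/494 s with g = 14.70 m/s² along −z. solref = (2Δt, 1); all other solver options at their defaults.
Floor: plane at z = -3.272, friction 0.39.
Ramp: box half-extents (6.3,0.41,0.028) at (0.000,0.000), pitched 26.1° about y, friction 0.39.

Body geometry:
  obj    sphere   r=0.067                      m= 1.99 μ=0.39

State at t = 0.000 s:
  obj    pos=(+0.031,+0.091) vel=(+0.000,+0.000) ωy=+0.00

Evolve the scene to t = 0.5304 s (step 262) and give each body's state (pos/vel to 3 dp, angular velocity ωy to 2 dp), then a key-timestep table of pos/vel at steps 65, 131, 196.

State at t = 0.5304 s:
  obj    pos=(+0.614,-0.195) vel=(+2.200,-1.078) ωy=+36.56

Key-timestep trajectory:
   step    t(s)  obj.x    obj.z    obj.vx   obj.vz 
     65  0.1316   +0.067  +0.073  +0.546  -0.267
    131  0.2652   +0.177  +0.019  +1.100  -0.539
    196  0.3968   +0.357  -0.069  +1.646  -0.806


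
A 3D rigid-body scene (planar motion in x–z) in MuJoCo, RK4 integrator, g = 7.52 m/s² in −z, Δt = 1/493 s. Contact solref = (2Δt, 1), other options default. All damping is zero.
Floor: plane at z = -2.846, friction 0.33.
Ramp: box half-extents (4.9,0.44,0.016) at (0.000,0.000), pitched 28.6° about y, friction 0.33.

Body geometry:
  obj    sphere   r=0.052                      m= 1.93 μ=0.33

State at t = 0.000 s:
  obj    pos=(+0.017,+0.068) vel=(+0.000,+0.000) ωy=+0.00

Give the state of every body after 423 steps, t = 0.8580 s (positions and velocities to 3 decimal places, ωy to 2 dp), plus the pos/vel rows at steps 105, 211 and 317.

State at t = 0.8580 s:
  obj    pos=(+0.848,-0.385) vel=(+1.937,-1.056) ωy=+42.42

Key-timestep trajectory:
   step    t(s)  obj.x    obj.z    obj.vx   obj.vz 
    105  0.2130   +0.068  +0.040  +0.481  -0.262
    211  0.4280   +0.224  -0.045  +0.966  -0.527
    317  0.6430   +0.484  -0.186  +1.452  -0.791


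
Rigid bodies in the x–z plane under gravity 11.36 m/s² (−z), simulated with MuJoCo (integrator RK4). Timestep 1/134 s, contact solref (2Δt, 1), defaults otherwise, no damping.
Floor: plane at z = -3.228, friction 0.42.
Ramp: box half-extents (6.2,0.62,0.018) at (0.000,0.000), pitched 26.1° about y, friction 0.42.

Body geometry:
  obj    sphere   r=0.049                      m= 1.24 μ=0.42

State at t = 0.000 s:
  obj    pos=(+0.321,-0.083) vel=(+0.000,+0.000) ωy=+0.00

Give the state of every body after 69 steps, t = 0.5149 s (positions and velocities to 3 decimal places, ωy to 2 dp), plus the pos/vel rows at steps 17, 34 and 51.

State at t = 0.5149 s:
  obj    pos=(+0.746,-0.291) vel=(+1.651,-0.809) ωy=+37.50

Key-timestep trajectory:
   step    t(s)  obj.x    obj.z    obj.vx   obj.vz 
     17  0.1269   +0.347  -0.095  +0.407  -0.199
     34  0.2537   +0.424  -0.133  +0.814  -0.399
     51  0.3806   +0.553  -0.197  +1.220  -0.598


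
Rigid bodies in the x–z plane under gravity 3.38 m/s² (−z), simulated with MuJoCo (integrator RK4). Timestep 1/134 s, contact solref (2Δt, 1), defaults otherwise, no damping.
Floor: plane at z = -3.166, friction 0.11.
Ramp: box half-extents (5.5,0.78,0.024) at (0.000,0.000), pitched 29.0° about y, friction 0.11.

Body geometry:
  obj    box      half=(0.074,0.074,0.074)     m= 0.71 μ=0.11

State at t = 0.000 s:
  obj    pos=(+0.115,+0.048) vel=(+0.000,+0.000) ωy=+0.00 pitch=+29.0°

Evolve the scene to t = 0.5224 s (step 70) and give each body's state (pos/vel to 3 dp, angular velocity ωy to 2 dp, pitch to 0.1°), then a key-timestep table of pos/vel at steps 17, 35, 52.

State at t = 0.5224 s:
  obj    pos=(+0.272,-0.039) vel=(+0.604,-0.324) ωy=+0.00 pitch=+29.0°

Key-timestep trajectory:
   step    t(s)  obj.x    obj.z    obj.vx   obj.vz 
     17  0.1269   +0.124  +0.043  +0.143  -0.087
     35  0.2612   +0.154  +0.027  +0.300  -0.167
     52  0.3881   +0.202  +0.000  +0.439  -0.263


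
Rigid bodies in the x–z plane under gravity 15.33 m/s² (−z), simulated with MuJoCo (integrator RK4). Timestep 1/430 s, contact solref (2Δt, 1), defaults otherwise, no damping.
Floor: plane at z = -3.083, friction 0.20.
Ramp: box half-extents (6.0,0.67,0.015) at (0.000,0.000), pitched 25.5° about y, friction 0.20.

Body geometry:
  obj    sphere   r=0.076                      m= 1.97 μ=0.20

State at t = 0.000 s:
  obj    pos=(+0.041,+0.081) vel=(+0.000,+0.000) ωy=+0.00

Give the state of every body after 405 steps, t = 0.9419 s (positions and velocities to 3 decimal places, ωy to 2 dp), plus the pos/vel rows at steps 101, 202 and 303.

State at t = 0.9419 s:
  obj    pos=(+1.929,-0.819) vel=(+4.008,-1.912) ωy=+58.41

Key-timestep trajectory:
   step    t(s)  obj.x    obj.z    obj.vx   obj.vz 
    101  0.2349   +0.159  +0.025  +1.000  -0.477
    202  0.4698   +0.511  -0.143  +1.999  -0.953
    303  0.7047   +1.098  -0.423  +2.998  -1.430


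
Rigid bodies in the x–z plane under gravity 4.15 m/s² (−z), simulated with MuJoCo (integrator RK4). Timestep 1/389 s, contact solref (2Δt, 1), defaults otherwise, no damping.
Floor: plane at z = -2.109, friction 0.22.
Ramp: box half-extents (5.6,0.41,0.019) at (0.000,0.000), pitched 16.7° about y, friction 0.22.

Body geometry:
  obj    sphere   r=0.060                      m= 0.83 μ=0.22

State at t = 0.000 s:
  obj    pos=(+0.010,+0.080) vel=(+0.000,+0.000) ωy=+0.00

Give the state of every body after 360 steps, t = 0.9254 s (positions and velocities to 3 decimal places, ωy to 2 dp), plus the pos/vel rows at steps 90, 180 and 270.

State at t = 0.9254 s:
  obj    pos=(+0.359,-0.025) vel=(+0.755,-0.227) ωy=+13.14

Key-timestep trajectory:
   step    t(s)  obj.x    obj.z    obj.vx   obj.vz 
     90  0.2314   +0.032  +0.073  +0.189  -0.057
    180  0.4627   +0.097  +0.053  +0.378  -0.113
    270  0.6941   +0.206  +0.021  +0.566  -0.170


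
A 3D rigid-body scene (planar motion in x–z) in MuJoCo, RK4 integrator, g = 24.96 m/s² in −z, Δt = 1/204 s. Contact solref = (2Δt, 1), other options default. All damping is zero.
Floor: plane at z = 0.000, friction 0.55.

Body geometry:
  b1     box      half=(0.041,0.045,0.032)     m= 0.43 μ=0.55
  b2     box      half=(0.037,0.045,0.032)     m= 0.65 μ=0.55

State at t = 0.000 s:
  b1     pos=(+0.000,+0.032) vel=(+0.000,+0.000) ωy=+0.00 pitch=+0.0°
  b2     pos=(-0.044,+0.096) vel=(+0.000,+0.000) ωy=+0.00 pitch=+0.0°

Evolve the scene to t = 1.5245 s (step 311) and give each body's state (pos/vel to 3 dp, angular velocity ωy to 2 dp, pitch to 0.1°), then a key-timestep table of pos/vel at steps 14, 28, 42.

State at t = 1.5245 s:
  b1     pos=(+0.000,+0.032) vel=(+0.000,+0.000) ωy=+0.00 pitch=+0.0°
  b2     pos=(-0.084,+0.037) vel=(+0.000,+0.000) ωy=+0.00 pitch=-90.0°

Key-timestep trajectory:
   step    t(s)  b1.x    b1.z    b1.vx   b1.vz   b2.x    b2.z    b2.vx   b2.vz 
     14  0.0686   +0.000  +0.032  +0.001  +0.001   -0.048  +0.095  -0.121  -0.023
     28  0.1373   +0.000  +0.032  +0.001  +0.000   -0.065  +0.086  -0.385  -0.381
     42  0.2059   +0.000  +0.032  +0.000  +0.000   -0.085  +0.033  +0.073  +0.180


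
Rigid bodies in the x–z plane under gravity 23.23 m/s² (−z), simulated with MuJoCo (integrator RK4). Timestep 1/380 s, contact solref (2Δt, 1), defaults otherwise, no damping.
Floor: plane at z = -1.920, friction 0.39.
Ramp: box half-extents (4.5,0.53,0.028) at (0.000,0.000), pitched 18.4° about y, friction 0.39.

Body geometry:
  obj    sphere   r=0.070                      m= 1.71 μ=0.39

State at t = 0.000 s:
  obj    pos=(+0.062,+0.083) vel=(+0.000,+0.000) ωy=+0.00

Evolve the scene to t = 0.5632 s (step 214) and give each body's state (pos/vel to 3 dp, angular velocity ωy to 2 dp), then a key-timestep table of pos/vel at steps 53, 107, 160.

State at t = 0.5632 s:
  obj    pos=(+0.850,-0.180) vel=(+2.799,-0.931) ωy=+42.13

Key-timestep trajectory:
   step    t(s)  obj.x    obj.z    obj.vx   obj.vz 
     53  0.1395   +0.110  +0.067  +0.693  -0.231
    107  0.2816   +0.259  +0.017  +1.399  -0.466
    160  0.4211   +0.503  -0.064  +2.093  -0.696


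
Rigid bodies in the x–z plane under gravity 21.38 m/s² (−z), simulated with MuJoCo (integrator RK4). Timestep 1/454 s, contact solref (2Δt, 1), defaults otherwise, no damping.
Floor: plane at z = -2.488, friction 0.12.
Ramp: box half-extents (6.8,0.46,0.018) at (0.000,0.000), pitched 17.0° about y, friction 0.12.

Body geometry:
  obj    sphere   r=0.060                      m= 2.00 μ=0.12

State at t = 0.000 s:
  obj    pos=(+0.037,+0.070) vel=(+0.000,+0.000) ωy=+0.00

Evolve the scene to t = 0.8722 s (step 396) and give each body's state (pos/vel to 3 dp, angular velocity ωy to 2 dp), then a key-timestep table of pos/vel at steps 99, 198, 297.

State at t = 0.8722 s:
  obj    pos=(+1.661,-0.426) vel=(+3.725,-1.139) ωy=+64.90

Key-timestep trajectory:
   step    t(s)  obj.x    obj.z    obj.vx   obj.vz 
     99  0.2181   +0.139  +0.039  +0.931  -0.285
    198  0.4361   +0.443  -0.054  +1.862  -0.569
    297  0.6542   +0.951  -0.209  +2.793  -0.854


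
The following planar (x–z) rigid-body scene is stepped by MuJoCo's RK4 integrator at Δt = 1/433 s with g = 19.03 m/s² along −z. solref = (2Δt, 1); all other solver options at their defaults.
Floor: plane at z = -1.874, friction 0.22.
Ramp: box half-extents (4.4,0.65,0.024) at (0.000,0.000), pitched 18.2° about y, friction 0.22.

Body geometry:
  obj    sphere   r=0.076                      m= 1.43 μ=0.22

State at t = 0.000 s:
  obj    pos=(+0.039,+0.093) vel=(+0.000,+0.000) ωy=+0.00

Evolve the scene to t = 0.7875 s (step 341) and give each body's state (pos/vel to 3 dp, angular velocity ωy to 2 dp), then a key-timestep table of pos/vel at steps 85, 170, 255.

State at t = 0.7875 s:
  obj    pos=(+1.290,-0.319) vel=(+3.176,-1.044) ωy=+43.99

Key-timestep trajectory:
   step    t(s)  obj.x    obj.z    obj.vx   obj.vz 
     85  0.1963   +0.117  +0.067  +0.792  -0.260
    170  0.3926   +0.350  -0.010  +1.584  -0.521
    255  0.5889   +0.738  -0.137  +2.375  -0.781


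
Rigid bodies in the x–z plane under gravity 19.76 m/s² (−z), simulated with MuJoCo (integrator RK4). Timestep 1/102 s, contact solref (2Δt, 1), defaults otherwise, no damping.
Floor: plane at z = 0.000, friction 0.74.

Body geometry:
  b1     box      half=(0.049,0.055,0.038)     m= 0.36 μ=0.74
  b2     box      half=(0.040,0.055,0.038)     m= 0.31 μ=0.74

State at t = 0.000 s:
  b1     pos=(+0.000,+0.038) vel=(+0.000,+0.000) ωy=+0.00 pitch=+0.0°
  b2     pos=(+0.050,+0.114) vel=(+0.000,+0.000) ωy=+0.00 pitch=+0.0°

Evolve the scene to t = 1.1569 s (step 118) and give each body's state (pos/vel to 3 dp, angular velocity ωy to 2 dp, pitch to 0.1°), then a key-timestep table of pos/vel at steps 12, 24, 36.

State at t = 1.1569 s:
  b1     pos=(+0.000,+0.038) vel=(+0.000,+0.000) ωy=+0.00 pitch=+0.0°
  b2     pos=(+0.098,+0.040) vel=(+0.000,+0.000) ωy=+0.00 pitch=+90.0°

Key-timestep trajectory:
   step    t(s)  b1.x    b1.z    b1.vx   b1.vz   b2.x    b2.z    b2.vx   b2.vz 
     12  0.1176   +0.000  +0.038  +0.000  +0.001   +0.053  +0.113  +0.071  -0.005
     24  0.2353   +0.000  +0.038  -0.001  +0.001   +0.078  +0.101  +0.397  -0.392
     36  0.3529   +0.000  +0.038  +0.000  +0.000   +0.100  +0.035  -0.052  +0.161


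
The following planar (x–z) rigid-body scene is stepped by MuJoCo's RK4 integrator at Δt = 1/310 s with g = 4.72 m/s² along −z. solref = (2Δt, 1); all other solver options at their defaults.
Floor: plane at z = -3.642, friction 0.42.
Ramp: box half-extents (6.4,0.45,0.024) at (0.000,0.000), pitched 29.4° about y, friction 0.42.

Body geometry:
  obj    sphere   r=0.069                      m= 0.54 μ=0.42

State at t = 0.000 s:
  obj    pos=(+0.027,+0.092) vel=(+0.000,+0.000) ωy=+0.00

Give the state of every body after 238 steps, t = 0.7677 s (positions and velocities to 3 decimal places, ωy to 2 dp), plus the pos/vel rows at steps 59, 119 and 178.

State at t = 0.7677 s:
  obj    pos=(+0.452,-0.148) vel=(+1.107,-0.624) ωy=+18.41

Key-timestep trajectory:
   step    t(s)  obj.x    obj.z    obj.vx   obj.vz 
     59  0.1903   +0.053  +0.077  +0.274  -0.155
    119  0.3839   +0.133  +0.032  +0.554  -0.312
    178  0.5742   +0.265  -0.042  +0.828  -0.467


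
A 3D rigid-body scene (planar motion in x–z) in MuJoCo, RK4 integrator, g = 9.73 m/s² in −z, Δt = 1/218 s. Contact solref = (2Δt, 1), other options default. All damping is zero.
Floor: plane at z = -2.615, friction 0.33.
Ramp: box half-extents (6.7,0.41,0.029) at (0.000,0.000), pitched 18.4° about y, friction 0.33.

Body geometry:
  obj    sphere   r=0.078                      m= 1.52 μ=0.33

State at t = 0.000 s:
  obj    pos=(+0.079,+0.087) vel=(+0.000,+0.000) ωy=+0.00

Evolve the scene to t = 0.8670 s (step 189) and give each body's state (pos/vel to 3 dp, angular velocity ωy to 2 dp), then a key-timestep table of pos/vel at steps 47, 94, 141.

State at t = 0.8670 s:
  obj    pos=(+0.861,-0.174) vel=(+1.805,-0.600) ωy=+24.38

Key-timestep trajectory:
   step    t(s)  obj.x    obj.z    obj.vx   obj.vz 
     47  0.2156   +0.127  +0.070  +0.449  -0.149
     94  0.4312   +0.272  +0.022  +0.898  -0.299
    141  0.6468   +0.514  -0.058  +1.346  -0.448


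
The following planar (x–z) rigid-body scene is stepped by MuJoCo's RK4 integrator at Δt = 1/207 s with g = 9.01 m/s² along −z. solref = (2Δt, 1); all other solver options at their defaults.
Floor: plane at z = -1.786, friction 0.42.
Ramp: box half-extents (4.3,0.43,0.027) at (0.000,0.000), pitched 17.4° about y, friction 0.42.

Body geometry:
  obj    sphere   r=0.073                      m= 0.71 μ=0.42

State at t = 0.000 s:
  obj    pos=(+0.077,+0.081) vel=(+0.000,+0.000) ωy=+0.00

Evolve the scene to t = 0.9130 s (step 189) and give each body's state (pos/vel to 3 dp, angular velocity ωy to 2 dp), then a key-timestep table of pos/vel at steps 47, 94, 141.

State at t = 0.9130 s:
  obj    pos=(+0.843,-0.159) vel=(+1.677,-0.525) ωy=+24.07

Key-timestep trajectory:
   step    t(s)  obj.x    obj.z    obj.vx   obj.vz 
     47  0.2271   +0.124  +0.066  +0.417  -0.131
     94  0.4541   +0.266  +0.021  +0.834  -0.261
    141  0.6812   +0.503  -0.053  +1.251  -0.392
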